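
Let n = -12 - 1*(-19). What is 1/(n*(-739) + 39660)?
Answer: 1/34487 ≈ 2.8996e-5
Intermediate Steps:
n = 7 (n = -12 + 19 = 7)
1/(n*(-739) + 39660) = 1/(7*(-739) + 39660) = 1/(-5173 + 39660) = 1/34487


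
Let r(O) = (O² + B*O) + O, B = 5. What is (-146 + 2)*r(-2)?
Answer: 1152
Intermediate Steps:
r(O) = O² + 6*O (r(O) = (O² + 5*O) + O = O² + 6*O)
(-146 + 2)*r(-2) = (-146 + 2)*(-2*(6 - 2)) = -(-288)*4 = -144*(-8) = 1152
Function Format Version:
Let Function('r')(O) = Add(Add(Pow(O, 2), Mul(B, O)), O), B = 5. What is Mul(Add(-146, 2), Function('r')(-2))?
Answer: 1152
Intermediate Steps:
Function('r')(O) = Add(Pow(O, 2), Mul(6, O)) (Function('r')(O) = Add(Add(Pow(O, 2), Mul(5, O)), O) = Add(Pow(O, 2), Mul(6, O)))
Mul(Add(-146, 2), Function('r')(-2)) = Mul(Add(-146, 2), Mul(-2, Add(6, -2))) = Mul(-144, Mul(-2, 4)) = Mul(-144, -8) = 1152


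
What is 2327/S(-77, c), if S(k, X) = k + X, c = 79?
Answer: 2327/2 ≈ 1163.5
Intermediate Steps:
S(k, X) = X + k
2327/S(-77, c) = 2327/(79 - 77) = 2327/2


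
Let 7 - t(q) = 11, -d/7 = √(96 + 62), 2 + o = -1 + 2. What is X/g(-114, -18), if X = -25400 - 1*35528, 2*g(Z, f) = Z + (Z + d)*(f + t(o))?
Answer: -1488384/10123 + 95744*√158/10123 ≈ -28.144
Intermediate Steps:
o = -1 (o = -2 + (-1 + 2) = -2 + 1 = -1)
d = -7*√158 (d = -7*√(96 + 62) = -7*√158 ≈ -87.989)
t(q) = -4 (t(q) = 7 - 1*11 = 7 - 11 = -4)
g(Z, f) = Z/2 + (-4 + f)*(Z - 7*√158)/2 (g(Z, f) = (Z + (Z - 7*√158)*(f - 4))/2 = (Z + (Z - 7*√158)*(-4 + f))/2 = (Z + (-4 + f)*(Z - 7*√158))/2 = Z/2 + (-4 + f)*(Z - 7*√158)/2)
X = -60928 (X = -25400 - 35528 = -60928)
X/g(-114, -18) = -60928/(14*√158 - 3/2*(-114) + (½)*(-114)*(-18) - 7/2*(-18)*√158) = -60928/(14*√158 + 171 + 1026 + 63*√158) = -60928/(1197 + 77*√158)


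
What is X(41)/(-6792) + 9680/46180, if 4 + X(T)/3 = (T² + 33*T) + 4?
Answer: -2954865/2613788 ≈ -1.1305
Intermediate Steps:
X(T) = 3*T² + 99*T (X(T) = -12 + 3*((T² + 33*T) + 4) = -12 + 3*(4 + T² + 33*T) = -12 + (12 + 3*T² + 99*T) = 3*T² + 99*T)
X(41)/(-6792) + 9680/46180 = (3*41*(33 + 41))/(-6792) + 9680/46180 = (3*41*74)*(-1/6792) + 9680*(1/46180) = 9102*(-1/6792) + 484/2309 = -1517/1132 + 484/2309 = -2954865/2613788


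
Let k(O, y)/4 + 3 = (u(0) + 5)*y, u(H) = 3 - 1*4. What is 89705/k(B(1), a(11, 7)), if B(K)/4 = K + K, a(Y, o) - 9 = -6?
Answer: 89705/36 ≈ 2491.8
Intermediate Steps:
u(H) = -1 (u(H) = 3 - 4 = -1)
a(Y, o) = 3 (a(Y, o) = 9 - 6 = 3)
B(K) = 8*K (B(K) = 4*(K + K) = 4*(2*K) = 8*K)
k(O, y) = -12 + 16*y (k(O, y) = -12 + 4*((-1 + 5)*y) = -12 + 4*(4*y) = -12 + 16*y)
89705/k(B(1), a(11, 7)) = 89705/(-12 + 16*3) = 89705/(-12 + 48) = 89705/36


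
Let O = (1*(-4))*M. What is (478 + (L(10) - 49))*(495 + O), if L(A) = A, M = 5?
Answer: 208525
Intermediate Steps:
O = -20 (O = (1*(-4))*5 = -4*5 = -20)
(478 + (L(10) - 49))*(495 + O) = (478 + (10 - 49))*(495 - 20) = (478 - 39)*475 = 439*475 = 208525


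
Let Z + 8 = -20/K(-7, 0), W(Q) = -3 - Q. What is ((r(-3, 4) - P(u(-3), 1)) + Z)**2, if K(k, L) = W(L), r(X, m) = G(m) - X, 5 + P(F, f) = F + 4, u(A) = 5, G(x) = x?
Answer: 25/9 ≈ 2.7778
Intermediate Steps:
P(F, f) = -1 + F (P(F, f) = -5 + (F + 4) = -5 + (4 + F) = -1 + F)
r(X, m) = m - X
K(k, L) = -3 - L
Z = -4/3 (Z = -8 - 20/(-3 - 1*0) = -8 - 20/(-3 + 0) = -8 - 20/(-3) = -8 - 20*(-1/3) = -8 + 20/3 = -4/3 ≈ -1.3333)
((r(-3, 4) - P(u(-3), 1)) + Z)**2 = (((4 - 1*(-3)) - (-1 + 5)) - 4/3)**2 = (((4 + 3) - 1*4) - 4/3)**2 = ((7 - 4) - 4/3)**2 = (3 - 4/3)**2 = (5/3)**2 = 25/9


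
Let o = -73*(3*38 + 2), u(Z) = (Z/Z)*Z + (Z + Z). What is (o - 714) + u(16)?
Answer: -9134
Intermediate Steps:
u(Z) = 3*Z (u(Z) = 1*Z + 2*Z = Z + 2*Z = 3*Z)
o = -8468 (o = -73*(114 + 2) = -73*116 = -8468)
(o - 714) + u(16) = (-8468 - 714) + 3*16 = -9182 + 48 = -9134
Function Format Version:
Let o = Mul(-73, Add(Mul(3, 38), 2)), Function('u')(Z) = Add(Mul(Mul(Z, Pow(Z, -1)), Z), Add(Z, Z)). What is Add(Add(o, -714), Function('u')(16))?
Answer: -9134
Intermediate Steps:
Function('u')(Z) = Mul(3, Z) (Function('u')(Z) = Add(Mul(1, Z), Mul(2, Z)) = Add(Z, Mul(2, Z)) = Mul(3, Z))
o = -8468 (o = Mul(-73, Add(114, 2)) = Mul(-73, 116) = -8468)
Add(Add(o, -714), Function('u')(16)) = Add(Add(-8468, -714), Mul(3, 16)) = Add(-9182, 48) = -9134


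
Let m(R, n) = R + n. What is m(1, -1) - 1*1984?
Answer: -1984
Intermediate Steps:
m(1, -1) - 1*1984 = (1 - 1) - 1*1984 = 0 - 1984 = -1984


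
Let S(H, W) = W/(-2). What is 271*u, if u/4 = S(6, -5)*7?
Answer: 18970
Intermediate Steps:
S(H, W) = -W/2 (S(H, W) = W*(-1/2) = -W/2)
u = 70 (u = 4*(-1/2*(-5)*7) = 4*((5/2)*7) = 4*(35/2) = 70)
271*u = 271*70 = 18970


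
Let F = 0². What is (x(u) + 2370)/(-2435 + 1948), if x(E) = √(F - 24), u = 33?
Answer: -2370/487 - 2*I*√6/487 ≈ -4.8665 - 0.01006*I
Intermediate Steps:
F = 0
x(E) = 2*I*√6 (x(E) = √(0 - 24) = √(-24) = 2*I*√6)
(x(u) + 2370)/(-2435 + 1948) = (2*I*√6 + 2370)/(-2435 + 1948) = (2370 + 2*I*√6)/(-487) = (2370 + 2*I*√6)*(-1/487) = -2370/487 - 2*I*√6/487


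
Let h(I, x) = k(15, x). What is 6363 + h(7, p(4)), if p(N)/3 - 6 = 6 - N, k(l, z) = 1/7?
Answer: 44542/7 ≈ 6363.1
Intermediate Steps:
k(l, z) = ⅐
p(N) = 36 - 3*N (p(N) = 18 + 3*(6 - N) = 18 + (18 - 3*N) = 36 - 3*N)
h(I, x) = ⅐
6363 + h(7, p(4)) = 6363 + ⅐ = 44542/7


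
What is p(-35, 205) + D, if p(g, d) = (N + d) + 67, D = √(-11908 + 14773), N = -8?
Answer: 264 + √2865 ≈ 317.53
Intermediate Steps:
D = √2865 ≈ 53.526
p(g, d) = 59 + d (p(g, d) = (-8 + d) + 67 = 59 + d)
p(-35, 205) + D = (59 + 205) + √2865 = 264 + √2865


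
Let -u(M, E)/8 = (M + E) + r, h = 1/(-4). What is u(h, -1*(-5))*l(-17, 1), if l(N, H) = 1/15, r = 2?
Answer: -18/5 ≈ -3.6000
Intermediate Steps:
l(N, H) = 1/15
h = -1/4 ≈ -0.25000
u(M, E) = -16 - 8*E - 8*M (u(M, E) = -8*((M + E) + 2) = -8*((E + M) + 2) = -8*(2 + E + M) = -16 - 8*E - 8*M)
u(h, -1*(-5))*l(-17, 1) = (-16 - (-8)*(-5) - 8*(-1/4))*(1/15) = (-16 - 8*5 + 2)*(1/15) = (-16 - 40 + 2)*(1/15) = -54*1/15 = -18/5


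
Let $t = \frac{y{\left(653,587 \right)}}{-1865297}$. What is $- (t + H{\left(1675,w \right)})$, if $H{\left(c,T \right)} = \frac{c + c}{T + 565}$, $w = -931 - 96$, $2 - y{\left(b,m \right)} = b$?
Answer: $\frac{446317442}{61554801} \approx 7.2507$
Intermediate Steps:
$y{\left(b,m \right)} = 2 - b$
$w = -1027$ ($w = -931 - 96 = -1027$)
$H{\left(c,T \right)} = \frac{2 c}{565 + T}$
$t = \frac{93}{266471}$ ($t = \frac{2 - 653}{-1865297} = \left(2 - 653\right) \left(- \frac{1}{1865297}\right) = \left(-651\right) \left(- \frac{1}{1865297}\right) = \frac{93}{266471} \approx 0.00034901$)
$- (t + H{\left(1675,w \right)}) = - (\frac{93}{266471} + 2 \cdot 1675 \frac{1}{565 - 1027}) = - (\frac{93}{266471} + 2 \cdot 1675 \frac{1}{-462}) = - (\frac{93}{266471} + 2 \cdot 1675 \left(- \frac{1}{462}\right)) = - (\frac{93}{266471} - \frac{1675}{231}) = \left(-1\right) \left(- \frac{446317442}{61554801}\right) = \frac{446317442}{61554801}$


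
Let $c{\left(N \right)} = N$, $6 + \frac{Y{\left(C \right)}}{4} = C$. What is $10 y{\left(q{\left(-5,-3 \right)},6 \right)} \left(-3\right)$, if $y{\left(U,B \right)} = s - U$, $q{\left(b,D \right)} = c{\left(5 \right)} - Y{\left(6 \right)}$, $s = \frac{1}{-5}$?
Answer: $156$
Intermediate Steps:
$Y{\left(C \right)} = -24 + 4 C$
$s = - \frac{1}{5} \approx -0.2$
$q{\left(b,D \right)} = 5$ ($q{\left(b,D \right)} = 5 - \left(-24 + 4 \cdot 6\right) = 5 - \left(-24 + 24\right) = 5 - 0 = 5 + 0 = 5$)
$y{\left(U,B \right)} = - \frac{1}{5} - U$
$10 y{\left(q{\left(-5,-3 \right)},6 \right)} \left(-3\right) = 10 \left(- \frac{1}{5} - 5\right) \left(-3\right) = 10 \left(\left(- \frac{26}{5}\right) \left(-3\right)\right) = 10 \cdot \frac{78}{5} = 156$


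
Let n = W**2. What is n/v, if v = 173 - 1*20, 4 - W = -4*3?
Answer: 256/153 ≈ 1.6732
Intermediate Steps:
W = 16 (W = 4 - (-4)*3 = 4 - 1*(-12) = 4 + 12 = 16)
n = 256 (n = 16**2 = 256)
v = 153 (v = 173 - 20 = 153)
n/v = 256/153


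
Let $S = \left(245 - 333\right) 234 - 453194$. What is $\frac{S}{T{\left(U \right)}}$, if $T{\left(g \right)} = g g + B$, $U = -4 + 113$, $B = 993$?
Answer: $- \frac{236893}{6437} \approx -36.802$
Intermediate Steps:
$S = -473786$ ($S = \left(-88\right) 234 - 453194 = -20592 - 453194 = -473786$)
$U = 109$
$T{\left(g \right)} = 993 + g^{2}$ ($T{\left(g \right)} = g g + 993 = g^{2} + 993 = 993 + g^{2}$)
$\frac{S}{T{\left(U \right)}} = - \frac{473786}{993 + 109^{2}} = - \frac{473786}{993 + 11881} = - \frac{473786}{12874} = \left(-473786\right) \frac{1}{12874} = - \frac{236893}{6437}$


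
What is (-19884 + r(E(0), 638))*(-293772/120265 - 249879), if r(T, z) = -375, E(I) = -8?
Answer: 608823299992113/120265 ≈ 5.0623e+9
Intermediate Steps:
(-19884 + r(E(0), 638))*(-293772/120265 - 249879) = (-19884 - 375)*(-293772/120265 - 249879) = -20259*(-293772*1/120265 - 249879) = -20259*(-293772/120265 - 249879) = -20259*(-30051991707/120265) = 608823299992113/120265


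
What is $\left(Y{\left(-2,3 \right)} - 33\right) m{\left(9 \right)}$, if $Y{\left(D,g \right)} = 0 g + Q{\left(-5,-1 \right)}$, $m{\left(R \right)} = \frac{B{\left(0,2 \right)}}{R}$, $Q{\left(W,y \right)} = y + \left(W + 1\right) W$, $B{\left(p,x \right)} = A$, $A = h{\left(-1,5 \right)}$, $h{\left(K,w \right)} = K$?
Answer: $\frac{14}{9} \approx 1.5556$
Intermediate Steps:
$A = -1$
$B{\left(p,x \right)} = -1$
$Q{\left(W,y \right)} = y + W \left(1 + W\right)$ ($Q{\left(W,y \right)} = y + \left(1 + W\right) W = y + W \left(1 + W\right)$)
$m{\left(R \right)} = - \frac{1}{R}$
$Y{\left(D,g \right)} = 19$ ($Y{\left(D,g \right)} = 0 g - \left(6 - 25\right) = 0 - -19 = 0 + 19 = 19$)
$\left(Y{\left(-2,3 \right)} - 33\right) m{\left(9 \right)} = \left(19 - 33\right) \left(- \frac{1}{9}\right) = - 14 \left(\left(-1\right) \frac{1}{9}\right) = \left(-14\right) \left(- \frac{1}{9}\right) = \frac{14}{9}$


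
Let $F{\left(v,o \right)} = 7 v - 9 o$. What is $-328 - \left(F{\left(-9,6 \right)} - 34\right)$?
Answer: $-177$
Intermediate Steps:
$F{\left(v,o \right)} = - 9 o + 7 v$
$-328 - \left(F{\left(-9,6 \right)} - 34\right) = -328 - \left(\left(\left(-9\right) 6 + 7 \left(-9\right)\right) - 34\right) = -328 - \left(\left(-54 - 63\right) - 34\right) = -328 - \left(-117 - 34\right) = -328 - -151 = -328 + 151 = -177$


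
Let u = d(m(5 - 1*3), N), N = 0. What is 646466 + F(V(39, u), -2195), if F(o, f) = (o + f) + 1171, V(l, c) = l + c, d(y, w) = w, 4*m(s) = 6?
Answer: 645481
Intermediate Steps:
m(s) = 3/2 (m(s) = (¼)*6 = 3/2)
u = 0
V(l, c) = c + l
F(o, f) = 1171 + f + o (F(o, f) = (f + o) + 1171 = 1171 + f + o)
646466 + F(V(39, u), -2195) = 646466 + (1171 - 2195 + (0 + 39)) = 646466 + (1171 - 2195 + 39) = 646466 - 985 = 645481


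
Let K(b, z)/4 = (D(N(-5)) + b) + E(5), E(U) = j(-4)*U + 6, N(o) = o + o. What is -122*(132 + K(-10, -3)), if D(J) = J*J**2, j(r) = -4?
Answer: 483608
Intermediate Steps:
N(o) = 2*o
E(U) = 6 - 4*U (E(U) = -4*U + 6 = 6 - 4*U)
D(J) = J**3
K(b, z) = -4056 + 4*b (K(b, z) = 4*(((2*(-5))**3 + b) + (6 - 4*5)) = 4*(((-10)**3 + b) + (6 - 20)) = 4*((-1000 + b) - 14) = 4*(-1014 + b) = -4056 + 4*b)
-122*(132 + K(-10, -3)) = -122*(132 + (-4056 + 4*(-10))) = -122*(132 + (-4056 - 40)) = -122*(132 - 4096) = -122*(-3964) = 483608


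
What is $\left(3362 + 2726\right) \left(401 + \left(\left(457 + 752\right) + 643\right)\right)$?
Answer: $13716264$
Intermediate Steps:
$\left(3362 + 2726\right) \left(401 + \left(\left(457 + 752\right) + 643\right)\right) = 6088 \left(401 + \left(1209 + 643\right)\right) = 6088 \left(401 + 1852\right) = 6088 \cdot 2253 = 13716264$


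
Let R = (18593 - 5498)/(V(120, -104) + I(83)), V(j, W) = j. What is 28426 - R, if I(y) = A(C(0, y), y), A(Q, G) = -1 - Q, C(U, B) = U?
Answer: 3369599/119 ≈ 28316.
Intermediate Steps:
I(y) = -1 (I(y) = -1 - 1*0 = -1 + 0 = -1)
R = 13095/119 (R = (18593 - 5498)/(120 - 1) = 13095/119 ≈ 110.04)
28426 - R = 28426 - 1*13095/119 = 28426 - 13095/119 = 3369599/119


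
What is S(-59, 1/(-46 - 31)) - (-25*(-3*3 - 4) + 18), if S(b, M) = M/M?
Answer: -342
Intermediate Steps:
S(b, M) = 1
S(-59, 1/(-46 - 31)) - (-25*(-3*3 - 4) + 18) = 1 - (-25*(-3*3 - 4) + 18) = 1 - (-25*(-9 - 4) + 18) = 1 - (-25*(-13) + 18) = 1 - (325 + 18) = 1 - 1*343 = 1 - 343 = -342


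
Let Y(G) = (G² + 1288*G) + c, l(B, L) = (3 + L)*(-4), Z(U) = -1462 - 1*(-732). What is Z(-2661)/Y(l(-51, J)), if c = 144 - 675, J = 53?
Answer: 730/238867 ≈ 0.0030561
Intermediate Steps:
Z(U) = -730 (Z(U) = -1462 + 732 = -730)
c = -531
l(B, L) = -12 - 4*L
Y(G) = -531 + G² + 1288*G (Y(G) = (G² + 1288*G) - 531 = -531 + G² + 1288*G)
Z(-2661)/Y(l(-51, J)) = -730/(-531 + (-12 - 4*53)² + 1288*(-12 - 4*53)) = -730/(-531 + (-12 - 212)² + 1288*(-12 - 212)) = -730/(-531 + (-224)² + 1288*(-224)) = -730/(-531 + 50176 - 288512) = -730/(-238867) = -730*(-1/238867) = 730/238867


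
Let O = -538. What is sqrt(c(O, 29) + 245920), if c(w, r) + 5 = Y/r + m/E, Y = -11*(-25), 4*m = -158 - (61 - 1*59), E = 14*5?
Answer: sqrt(10134278462)/203 ≈ 495.91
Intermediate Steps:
E = 70
m = -40 (m = (-158 - (61 - 1*59))/4 = (-158 - (61 - 59))/4 = (-158 - 1*2)/4 = (-158 - 2)/4 = (1/4)*(-160) = -40)
Y = 275
c(w, r) = -39/7 + 275/r (c(w, r) = -5 + (275/r - 40/70) = -5 + (275/r - 40*1/70) = -5 + (275/r - 4/7) = -5 + (-4/7 + 275/r) = -39/7 + 275/r)
sqrt(c(O, 29) + 245920) = sqrt((-39/7 + 275/29) + 245920) = sqrt(794/203 + 245920) = sqrt(49922554/203) = sqrt(10134278462)/203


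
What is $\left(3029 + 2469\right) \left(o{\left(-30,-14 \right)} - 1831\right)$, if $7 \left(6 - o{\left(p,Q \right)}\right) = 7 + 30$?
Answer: $- \frac{70440376}{7} \approx -1.0063 \cdot 10^{7}$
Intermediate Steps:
$o{\left(p,Q \right)} = \frac{5}{7}$ ($o{\left(p,Q \right)} = 6 - \frac{7 + 30}{7} = 6 - \frac{37}{7} = \frac{5}{7}$)
$\left(3029 + 2469\right) \left(o{\left(-30,-14 \right)} - 1831\right) = \left(3029 + 2469\right) \left(\frac{5}{7} - 1831\right) = 5498 \left(- \frac{12812}{7}\right) = - \frac{70440376}{7}$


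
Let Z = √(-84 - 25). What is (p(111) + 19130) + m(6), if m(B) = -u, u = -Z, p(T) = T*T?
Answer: 31451 + I*√109 ≈ 31451.0 + 10.44*I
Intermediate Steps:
p(T) = T²
Z = I*√109 (Z = √(-109) = I*√109 ≈ 10.44*I)
u = -I*√109 ≈ -10.44*I
m(B) = I*√109 (m(B) = -(-1)*I*√109 = I*√109)
(p(111) + 19130) + m(6) = (111² + 19130) + I*√109 = (12321 + 19130) + I*√109 = 31451 + I*√109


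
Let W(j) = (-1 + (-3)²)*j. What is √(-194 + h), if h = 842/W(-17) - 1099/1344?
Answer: I*√33460743/408 ≈ 14.178*I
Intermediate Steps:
W(j) = 8*j (W(j) = (-1 + 9)*j = 8*j)
h = -22877/3264 (h = 842/((8*(-17))) - 1099/1344 = 842/(-136) - 1099*1/1344 = 842*(-1/136) - 157/192 = -421/68 - 157/192 = -22877/3264 ≈ -7.0089)
√(-194 + h) = √(-194 - 22877/3264) = √(-656093/3264) = I*√33460743/408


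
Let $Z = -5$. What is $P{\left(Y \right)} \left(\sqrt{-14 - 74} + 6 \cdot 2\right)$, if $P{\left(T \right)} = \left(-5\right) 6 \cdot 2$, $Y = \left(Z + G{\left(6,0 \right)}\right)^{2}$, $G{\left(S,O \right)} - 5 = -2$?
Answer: $-720 - 120 i \sqrt{22} \approx -720.0 - 562.85 i$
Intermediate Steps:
$G{\left(S,O \right)} = 3$ ($G{\left(S,O \right)} = 5 - 2 = 3$)
$Y = 4$ ($Y = \left(-5 + 3\right)^{2} = \left(-2\right)^{2} = 4$)
$P{\left(T \right)} = -60$ ($P{\left(T \right)} = \left(-30\right) 2 = -60$)
$P{\left(Y \right)} \left(\sqrt{-14 - 74} + 6 \cdot 2\right) = - 60 \left(\sqrt{-14 - 74} + 6 \cdot 2\right) = - 60 \left(\sqrt{-88} + 12\right) = - 60 \left(2 i \sqrt{22} + 12\right) = - 60 \left(12 + 2 i \sqrt{22}\right) = -720 - 120 i \sqrt{22}$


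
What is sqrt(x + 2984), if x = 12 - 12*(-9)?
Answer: 4*sqrt(194) ≈ 55.714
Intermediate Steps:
x = 120 (x = 12 + 108 = 120)
sqrt(x + 2984) = sqrt(120 + 2984) = sqrt(3104) = 4*sqrt(194)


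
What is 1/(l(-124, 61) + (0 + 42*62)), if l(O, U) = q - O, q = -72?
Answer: 1/2656 ≈ 0.00037651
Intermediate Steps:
l(O, U) = -72 - O
1/(l(-124, 61) + (0 + 42*62)) = 1/((-72 - 1*(-124)) + (0 + 42*62)) = 1/((-72 + 124) + (0 + 2604)) = 1/(52 + 2604) = 1/2656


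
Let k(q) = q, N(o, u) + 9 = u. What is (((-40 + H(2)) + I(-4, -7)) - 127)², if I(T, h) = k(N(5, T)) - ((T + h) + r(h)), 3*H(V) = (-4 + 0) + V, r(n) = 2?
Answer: 265225/9 ≈ 29469.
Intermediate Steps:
H(V) = -4/3 + V/3 (H(V) = ((-4 + 0) + V)/3 = (-4 + V)/3 = -4/3 + V/3)
N(o, u) = -9 + u
I(T, h) = -11 - h (I(T, h) = (-9 + T) - ((T + h) + 2) = (-9 + T) - (2 + T + h) = (-9 + T) + (-2 - T - h) = -11 - h)
(((-40 + H(2)) + I(-4, -7)) - 127)² = (((-40 + (-4/3 + (⅓)*2)) + (-11 - 1*(-7))) - 127)² = (((-40 + (-4/3 + ⅔)) + (-11 + 7)) - 127)² = (((-40 - ⅔) - 4) - 127)² = ((-122/3 - 4) - 127)² = (-134/3 - 127)² = (-515/3)² = 265225/9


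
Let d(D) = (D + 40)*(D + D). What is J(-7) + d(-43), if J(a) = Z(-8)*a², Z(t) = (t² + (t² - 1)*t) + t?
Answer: -21694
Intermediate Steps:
d(D) = 2*D*(40 + D) (d(D) = (40 + D)*(2*D) = 2*D*(40 + D))
Z(t) = t + t² + t*(-1 + t²) (Z(t) = (t² + (-1 + t²)*t) + t = (t² + t*(-1 + t²)) + t = t + t² + t*(-1 + t²))
J(a) = -448*a² (J(a) = ((-8)²*(1 - 8))*a² = (64*(-7))*a² = -448*a²)
J(-7) + d(-43) = -448*(-7)² + 2*(-43)*(40 - 43) = -448*49 + 2*(-43)*(-3) = -21952 + 258 = -21694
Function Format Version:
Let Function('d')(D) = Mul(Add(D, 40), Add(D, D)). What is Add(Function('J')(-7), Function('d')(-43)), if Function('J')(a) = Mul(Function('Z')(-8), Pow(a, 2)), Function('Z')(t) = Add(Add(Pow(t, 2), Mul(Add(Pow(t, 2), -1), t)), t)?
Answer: -21694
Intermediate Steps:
Function('d')(D) = Mul(2, D, Add(40, D)) (Function('d')(D) = Mul(Add(40, D), Mul(2, D)) = Mul(2, D, Add(40, D)))
Function('Z')(t) = Add(t, Pow(t, 2), Mul(t, Add(-1, Pow(t, 2)))) (Function('Z')(t) = Add(Add(Pow(t, 2), Mul(Add(-1, Pow(t, 2)), t)), t) = Add(Add(Pow(t, 2), Mul(t, Add(-1, Pow(t, 2)))), t) = Add(t, Pow(t, 2), Mul(t, Add(-1, Pow(t, 2)))))
Function('J')(a) = Mul(-448, Pow(a, 2)) (Function('J')(a) = Mul(Mul(Pow(-8, 2), Add(1, -8)), Pow(a, 2)) = Mul(Mul(64, -7), Pow(a, 2)) = Mul(-448, Pow(a, 2)))
Add(Function('J')(-7), Function('d')(-43)) = Add(Mul(-448, Pow(-7, 2)), Mul(2, -43, Add(40, -43))) = Add(Mul(-448, 49), Mul(2, -43, -3)) = Add(-21952, 258) = -21694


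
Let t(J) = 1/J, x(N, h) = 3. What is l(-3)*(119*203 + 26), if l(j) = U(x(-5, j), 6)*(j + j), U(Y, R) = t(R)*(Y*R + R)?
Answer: -580392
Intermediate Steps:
U(Y, R) = (R + R*Y)/R (U(Y, R) = (Y*R + R)/R = (R*Y + R)/R = (R + R*Y)/R)
l(j) = 8*j (l(j) = (1 + 3)*(j + j) = 4*(2*j) = 8*j)
l(-3)*(119*203 + 26) = (8*(-3))*(119*203 + 26) = -24*(24157 + 26) = -24*24183 = -580392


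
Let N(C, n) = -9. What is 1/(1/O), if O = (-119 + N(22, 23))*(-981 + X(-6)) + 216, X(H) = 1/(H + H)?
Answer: 377384/3 ≈ 1.2579e+5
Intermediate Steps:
X(H) = 1/(2*H)
O = 377384/3 (O = (-119 - 9)*(-981 + (½)/(-6)) + 216 = -128*(-981 + (½)*(-⅙)) + 216 = -128*(-981 - 1/12) + 216 = -128*(-11773/12) + 216 = 376736/3 + 216 = 377384/3 ≈ 1.2579e+5)
1/(1/O) = 1/(1/(377384/3)) = 1/(3/377384) = 377384/3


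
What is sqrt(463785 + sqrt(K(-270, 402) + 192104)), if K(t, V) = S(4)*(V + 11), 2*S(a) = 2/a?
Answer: sqrt(1855140 + 2*sqrt(768829))/2 ≈ 681.34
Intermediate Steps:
S(a) = 1/a (S(a) = (2/a)/2 = 1/a)
K(t, V) = 11/4 + V/4 (K(t, V) = (V + 11)/4 = (11 + V)/4 = 11/4 + V/4)
sqrt(463785 + sqrt(K(-270, 402) + 192104)) = sqrt(463785 + sqrt((11/4 + (1/4)*402) + 192104)) = sqrt(463785 + sqrt((11/4 + 201/2) + 192104)) = sqrt(463785 + sqrt(413/4 + 192104)) = sqrt(463785 + sqrt(768829/4)) = sqrt(463785 + sqrt(768829)/2)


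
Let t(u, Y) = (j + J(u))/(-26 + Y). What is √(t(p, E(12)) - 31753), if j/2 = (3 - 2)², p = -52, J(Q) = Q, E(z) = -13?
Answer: I*√48294363/39 ≈ 178.19*I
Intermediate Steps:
j = 2 (j = 2*(3 - 2)² = 2*1² = 2*1 = 2)
t(u, Y) = (2 + u)/(-26 + Y)
√(t(p, E(12)) - 31753) = √((2 - 52)/(-26 - 13) - 31753) = √(-50/(-39) - 31753) = √(-1/39*(-50) - 31753) = √(50/39 - 31753) = √(-1238317/39) = I*√48294363/39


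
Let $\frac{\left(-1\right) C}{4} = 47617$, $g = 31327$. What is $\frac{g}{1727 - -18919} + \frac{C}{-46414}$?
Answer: $\frac{2693206853}{479131722} \approx 5.621$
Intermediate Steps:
$C = -190468$ ($C = \left(-4\right) 47617 = -190468$)
$\frac{g}{1727 - -18919} + \frac{C}{-46414} = \frac{31327}{1727 - -18919} - \frac{190468}{-46414} = \frac{31327}{1727 + 18919} - - \frac{95234}{23207} = \frac{31327}{20646} + \frac{95234}{23207} = \frac{2693206853}{479131722}$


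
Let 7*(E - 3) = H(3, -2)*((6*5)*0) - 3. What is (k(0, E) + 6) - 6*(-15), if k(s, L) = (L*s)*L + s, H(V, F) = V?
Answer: 96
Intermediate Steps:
E = 18/7 (E = 3 + (3*((6*5)*0) - 3)/7 = 3 + (3*(30*0) - 3)/7 = 3 + (3*0 - 3)/7 = 3 + (0 - 3)/7 = 3 + (1/7)*(-3) = 3 - 3/7 = 18/7 ≈ 2.5714)
k(s, L) = s + s*L**2 (k(s, L) = s*L**2 + s = s + s*L**2)
(k(0, E) + 6) - 6*(-15) = (0*(1 + (18/7)**2) + 6) - 6*(-15) = (0*(1 + 324/49) + 6) + 90 = (0*(373/49) + 6) + 90 = (0 + 6) + 90 = 6 + 90 = 96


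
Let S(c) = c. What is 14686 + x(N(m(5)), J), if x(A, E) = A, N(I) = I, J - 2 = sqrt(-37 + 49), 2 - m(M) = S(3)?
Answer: 14685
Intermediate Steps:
m(M) = -1 (m(M) = 2 - 1*3 = 2 - 3 = -1)
J = 2 + 2*sqrt(3) (J = 2 + sqrt(-37 + 49) = 2 + sqrt(12) = 2 + 2*sqrt(3) ≈ 5.4641)
14686 + x(N(m(5)), J) = 14686 - 1 = 14685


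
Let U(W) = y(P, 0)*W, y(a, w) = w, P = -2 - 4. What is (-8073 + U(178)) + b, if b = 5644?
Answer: -2429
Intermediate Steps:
P = -6
U(W) = 0 (U(W) = 0*W = 0)
(-8073 + U(178)) + b = (-8073 + 0) + 5644 = -8073 + 5644 = -2429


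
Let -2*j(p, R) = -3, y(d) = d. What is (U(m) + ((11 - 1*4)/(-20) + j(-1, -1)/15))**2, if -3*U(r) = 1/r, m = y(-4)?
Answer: 1/36 ≈ 0.027778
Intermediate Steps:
j(p, R) = 3/2 (j(p, R) = -1/2*(-3) = 3/2)
m = -4
U(r) = -1/(3*r)
(U(m) + ((11 - 1*4)/(-20) + j(-1, -1)/15))**2 = (-1/3/(-4) + ((11 - 1*4)/(-20) + (3/2)/15))**2 = (-1/3*(-1/4) + ((11 - 4)*(-1/20) + (3/2)*(1/15)))**2 = (1/12 + (7*(-1/20) + 1/10))**2 = (1/12 + (-7/20 + 1/10))**2 = (1/12 - 1/4)**2 = (-1/6)**2 = 1/36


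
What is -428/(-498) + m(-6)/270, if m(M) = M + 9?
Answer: 6503/7470 ≈ 0.87055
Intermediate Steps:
m(M) = 9 + M
-428/(-498) + m(-6)/270 = -428/(-498) + (9 - 6)/270 = -428*(-1/498) + 3*(1/270) = 214/249 + 1/90 = 6503/7470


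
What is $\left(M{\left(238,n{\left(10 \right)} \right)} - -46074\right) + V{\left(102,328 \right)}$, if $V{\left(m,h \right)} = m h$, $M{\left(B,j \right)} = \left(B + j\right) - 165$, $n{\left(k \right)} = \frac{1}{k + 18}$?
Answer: $\frac{2228885}{28} \approx 79603.0$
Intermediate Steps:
$n{\left(k \right)} = \frac{1}{18 + k}$
$M{\left(B,j \right)} = -165 + B + j$
$V{\left(m,h \right)} = h m$
$\left(M{\left(238,n{\left(10 \right)} \right)} - -46074\right) + V{\left(102,328 \right)} = \left(\left(-165 + 238 + \frac{1}{18 + 10}\right) - -46074\right) + 328 \cdot 102 = \left(\left(-165 + 238 + \frac{1}{28}\right) + 46074\right) + 33456 = \left(\frac{2045}{28} + 46074\right) + 33456 = \frac{1292117}{28} + 33456 = \frac{2228885}{28}$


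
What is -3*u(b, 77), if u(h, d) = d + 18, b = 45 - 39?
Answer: -285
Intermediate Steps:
b = 6
u(h, d) = 18 + d
-3*u(b, 77) = -3*(18 + 77) = -3*95 = -285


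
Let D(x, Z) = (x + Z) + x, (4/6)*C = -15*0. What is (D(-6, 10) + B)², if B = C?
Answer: 4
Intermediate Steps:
C = 0 (C = 3*(-15*0)/2 = (3/2)*0 = 0)
D(x, Z) = Z + 2*x (D(x, Z) = (Z + x) + x = Z + 2*x)
B = 0
(D(-6, 10) + B)² = ((10 + 2*(-6)) + 0)² = ((10 - 12) + 0)² = (-2 + 0)² = (-2)² = 4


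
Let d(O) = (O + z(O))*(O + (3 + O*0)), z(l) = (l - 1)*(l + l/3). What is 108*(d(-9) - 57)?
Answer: -78084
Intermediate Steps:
z(l) = 4*l*(-1 + l)/3 (z(l) = (-1 + l)*(l + l*(1/3)) = (-1 + l)*(l + l/3) = (-1 + l)*(4*l/3) = 4*l*(-1 + l)/3)
d(O) = (3 + O)*(O + 4*O*(-1 + O)/3) (d(O) = (O + 4*O*(-1 + O)/3)*(O + (3 + O*0)) = (O + 4*O*(-1 + O)/3)*(O + (3 + 0)) = (O + 4*O*(-1 + O)/3)*(O + 3) = (O + 4*O*(-1 + O)/3)*(3 + O) = (3 + O)*(O + 4*O*(-1 + O)/3))
108*(d(-9) - 57) = 108*((1/3)*(-9)*(-3 + 4*(-9)**2 + 11*(-9)) - 57) = 108*((1/3)*(-9)*(-3 + 4*81 - 99) - 57) = 108*((1/3)*(-9)*(-3 + 324 - 99) - 57) = 108*((1/3)*(-9)*222 - 57) = 108*(-666 - 57) = 108*(-723) = -78084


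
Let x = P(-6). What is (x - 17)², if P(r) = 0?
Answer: 289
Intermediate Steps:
x = 0
(x - 17)² = (0 - 17)² = (-17)² = 289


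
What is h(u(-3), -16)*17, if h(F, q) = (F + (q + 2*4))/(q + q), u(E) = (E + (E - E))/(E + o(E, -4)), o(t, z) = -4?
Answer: 901/224 ≈ 4.0223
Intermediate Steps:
u(E) = E/(-4 + E) (u(E) = (E + (E - E))/(E - 4) = (E + 0)/(-4 + E) = E/(-4 + E))
h(F, q) = (8 + F + q)/(2*q) (h(F, q) = (F + (q + 8))/((2*q)) = (F + (8 + q))*(1/(2*q)) = (8 + F + q)*(1/(2*q)) = (8 + F + q)/(2*q))
h(u(-3), -16)*17 = ((½)*(8 - 3/(-4 - 3) - 16)/(-16))*17 = ((½)*(-1/16)*(8 - 3/(-7) - 16))*17 = ((½)*(-1/16)*(8 - 3*(-⅐) - 16))*17 = ((½)*(-1/16)*(8 + 3/7 - 16))*17 = ((½)*(-1/16)*(-53/7))*17 = (53/224)*17 = 901/224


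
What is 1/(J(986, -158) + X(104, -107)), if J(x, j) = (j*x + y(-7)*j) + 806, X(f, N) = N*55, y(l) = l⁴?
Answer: -1/540225 ≈ -1.8511e-6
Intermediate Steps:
X(f, N) = 55*N
J(x, j) = 806 + 2401*j + j*x (J(x, j) = (j*x + (-7)⁴*j) + 806 = (j*x + 2401*j) + 806 = (2401*j + j*x) + 806 = 806 + 2401*j + j*x)
1/(J(986, -158) + X(104, -107)) = 1/((806 + 2401*(-158) - 158*986) + 55*(-107)) = 1/((806 - 379358 - 155788) - 5885) = 1/(-534340 - 5885) = 1/(-540225) = -1/540225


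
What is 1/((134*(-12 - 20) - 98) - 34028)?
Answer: -1/38414 ≈ -2.6032e-5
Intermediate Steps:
1/((134*(-12 - 20) - 98) - 34028) = 1/((134*(-32) - 98) - 34028) = 1/((-4288 - 98) - 34028) = 1/(-4386 - 34028) = 1/(-38414) = -1/38414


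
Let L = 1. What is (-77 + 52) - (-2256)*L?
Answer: 2231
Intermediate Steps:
(-77 + 52) - (-2256)*L = (-77 + 52) - (-2256) = -25 - 141*(-16) = -25 + 2256 = 2231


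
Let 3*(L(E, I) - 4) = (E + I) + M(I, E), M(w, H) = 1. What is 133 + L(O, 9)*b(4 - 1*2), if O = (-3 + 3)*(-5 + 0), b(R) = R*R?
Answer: 487/3 ≈ 162.33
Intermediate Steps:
b(R) = R²
O = 0 (O = 0*(-5) = 0)
L(E, I) = 13/3 + E/3 + I/3 (L(E, I) = 4 + ((E + I) + 1)/3 = 4 + (1 + E + I)/3 = 4 + (⅓ + E/3 + I/3) = 13/3 + E/3 + I/3)
133 + L(O, 9)*b(4 - 1*2) = 133 + (13/3 + (⅓)*0 + (⅓)*9)*(4 - 1*2)² = 133 + (13/3 + 0 + 3)*(4 - 2)² = 133 + (22/3)*2² = 133 + (22/3)*4 = 133 + 88/3 = 487/3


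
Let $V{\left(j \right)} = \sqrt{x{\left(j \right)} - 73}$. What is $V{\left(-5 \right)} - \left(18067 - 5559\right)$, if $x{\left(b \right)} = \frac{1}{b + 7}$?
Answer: $-12508 + \frac{i \sqrt{290}}{2} \approx -12508.0 + 8.5147 i$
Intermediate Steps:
$x{\left(b \right)} = \frac{1}{7 + b}$
$V{\left(j \right)} = \sqrt{-73 + \frac{1}{7 + j}}$ ($V{\left(j \right)} = \sqrt{\frac{1}{7 + j} - 73} = \sqrt{-73 + \frac{1}{7 + j}}$)
$V{\left(-5 \right)} - \left(18067 - 5559\right) = \sqrt{\frac{-510 - -365}{7 - 5}} - \left(18067 - 5559\right) = \sqrt{\frac{-510 + 365}{2}} - \left(18067 - 5559\right) = \sqrt{\frac{1}{2} \left(-145\right)} - 12508 = \sqrt{- \frac{145}{2}} - 12508 = \frac{i \sqrt{290}}{2} - 12508 = -12508 + \frac{i \sqrt{290}}{2}$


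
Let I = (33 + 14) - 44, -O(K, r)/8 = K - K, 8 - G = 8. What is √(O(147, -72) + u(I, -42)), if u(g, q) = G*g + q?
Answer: I*√42 ≈ 6.4807*I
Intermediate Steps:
G = 0 (G = 8 - 1*8 = 8 - 8 = 0)
O(K, r) = 0 (O(K, r) = -8*(K - K) = -8*0 = 0)
I = 3 (I = 47 - 44 = 3)
u(g, q) = q (u(g, q) = 0*g + q = 0 + q = q)
√(O(147, -72) + u(I, -42)) = √(0 - 42) = √(-42) = I*√42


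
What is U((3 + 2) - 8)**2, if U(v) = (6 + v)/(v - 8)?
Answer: 9/121 ≈ 0.074380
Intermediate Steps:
U(v) = (6 + v)/(-8 + v)
U((3 + 2) - 8)**2 = ((6 + ((3 + 2) - 8))/(-8 + ((3 + 2) - 8)))**2 = ((6 + (5 - 8))/(-8 + (5 - 8)))**2 = ((6 - 3)/(-8 - 3))**2 = (3/(-11))**2 = (-1/11*3)**2 = (-3/11)**2 = 9/121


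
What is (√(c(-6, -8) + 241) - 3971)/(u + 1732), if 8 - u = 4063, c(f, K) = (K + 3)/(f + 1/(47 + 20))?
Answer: 3971/2323 - 4*√2430461/931523 ≈ 1.7027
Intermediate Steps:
c(f, K) = (3 + K)/(1/67 + f) (c(f, K) = (3 + K)/(f + 1/67) = (3 + K)/(1/67 + f))
u = -4055 (u = 8 - 1*4063 = 8 - 4063 = -4055)
(√(c(-6, -8) + 241) - 3971)/(u + 1732) = (√(67*(3 - 8)/(1 + 67*(-6)) + 241) - 3971)/(-4055 + 1732) = (√(67*(-5)/(1 - 402) + 241) - 3971)/(-2323) = (√(67*(-5)/(-401) + 241) - 3971)*(-1/2323) = (√(67*(-1/401)*(-5) + 241) - 3971)*(-1/2323) = (√(335/401 + 241) - 3971)*(-1/2323) = (√(96976/401) - 3971)*(-1/2323) = (4*√2430461/401 - 3971)*(-1/2323) = (-3971 + 4*√2430461/401)*(-1/2323) = 3971/2323 - 4*√2430461/931523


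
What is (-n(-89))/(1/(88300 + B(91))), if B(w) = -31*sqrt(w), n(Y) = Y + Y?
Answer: 15717400 - 5518*sqrt(91) ≈ 1.5665e+7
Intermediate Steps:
n(Y) = 2*Y
(-n(-89))/(1/(88300 + B(91))) = (-2*(-89))/(1/(88300 - 31*sqrt(91))) = (-1*(-178))*(88300 - 31*sqrt(91)) = 178*(88300 - 31*sqrt(91)) = 15717400 - 5518*sqrt(91)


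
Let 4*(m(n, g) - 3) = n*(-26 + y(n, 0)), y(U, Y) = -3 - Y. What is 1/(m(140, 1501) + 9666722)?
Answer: 1/9665710 ≈ 1.0346e-7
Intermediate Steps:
m(n, g) = 3 - 29*n/4 (m(n, g) = 3 + (n*(-26 + (-3 - 1*0)))/4 = 3 + (n*(-26 + (-3 + 0)))/4 = 3 + (n*(-26 - 3))/4 = 3 + (n*(-29))/4 = 3 + (-29*n)/4 = 3 - 29*n/4)
1/(m(140, 1501) + 9666722) = 1/((3 - 29/4*140) + 9666722) = 1/((3 - 1015) + 9666722) = 1/(-1012 + 9666722) = 1/9665710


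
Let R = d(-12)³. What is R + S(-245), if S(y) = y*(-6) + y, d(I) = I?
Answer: -503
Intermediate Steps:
R = -1728 (R = (-12)³ = -1728)
S(y) = -5*y (S(y) = -6*y + y = -5*y)
R + S(-245) = -1728 - 5*(-245) = -1728 + 1225 = -503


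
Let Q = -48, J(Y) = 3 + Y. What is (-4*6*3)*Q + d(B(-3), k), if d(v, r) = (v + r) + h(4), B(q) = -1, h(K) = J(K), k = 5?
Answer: 3467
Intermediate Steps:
h(K) = 3 + K
d(v, r) = 7 + r + v (d(v, r) = (v + r) + (3 + 4) = (r + v) + 7 = 7 + r + v)
(-4*6*3)*Q + d(B(-3), k) = (-4*6*3)*(-48) + (7 + 5 - 1) = -24*3*(-48) + 11 = -72*(-48) + 11 = 3456 + 11 = 3467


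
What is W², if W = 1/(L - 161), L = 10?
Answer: 1/22801 ≈ 4.3858e-5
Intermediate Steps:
W = -1/151 (W = 1/(10 - 161) = 1/(-151) = -1/151 ≈ -0.0066225)
W² = (-1/151)² = 1/22801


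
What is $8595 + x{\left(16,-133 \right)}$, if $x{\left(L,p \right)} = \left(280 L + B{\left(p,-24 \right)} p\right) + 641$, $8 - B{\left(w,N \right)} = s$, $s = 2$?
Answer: $12918$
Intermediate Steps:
$B{\left(w,N \right)} = 6$ ($B{\left(w,N \right)} = 8 - 2 = 6$)
$x{\left(L,p \right)} = 641 + 6 p + 280 L$ ($x{\left(L,p \right)} = \left(280 L + 6 p\right) + 641 = \left(6 p + 280 L\right) + 641 = 641 + 6 p + 280 L$)
$8595 + x{\left(16,-133 \right)} = 8595 + \left(641 + 6 \left(-133\right) + 280 \cdot 16\right) = 8595 + \left(641 - 798 + 4480\right) = 8595 + 4323 = 12918$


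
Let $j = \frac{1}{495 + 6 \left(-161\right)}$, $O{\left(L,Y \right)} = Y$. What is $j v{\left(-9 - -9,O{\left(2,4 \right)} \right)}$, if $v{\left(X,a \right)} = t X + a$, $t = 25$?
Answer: $- \frac{4}{471} \approx -0.0084926$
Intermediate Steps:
$v{\left(X,a \right)} = a + 25 X$ ($v{\left(X,a \right)} = 25 X + a = a + 25 X$)
$j = - \frac{1}{471}$ ($j = \frac{1}{495 - 966} = \frac{1}{-471} = - \frac{1}{471} \approx -0.0021231$)
$j v{\left(-9 - -9,O{\left(2,4 \right)} \right)} = - \frac{4 + 25 \left(-9 - -9\right)}{471} = - \frac{4 + 25 \left(-9 + 9\right)}{471} = - \frac{4 + 25 \cdot 0}{471} = - \frac{4 + 0}{471} = \left(- \frac{1}{471}\right) 4 = - \frac{4}{471}$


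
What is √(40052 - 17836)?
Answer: 2*√5554 ≈ 149.05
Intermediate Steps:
√(40052 - 17836) = √22216 = 2*√5554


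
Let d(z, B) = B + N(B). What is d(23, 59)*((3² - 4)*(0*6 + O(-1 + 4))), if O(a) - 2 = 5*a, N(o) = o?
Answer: 10030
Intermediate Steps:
d(z, B) = 2*B (d(z, B) = B + B = 2*B)
O(a) = 2 + 5*a
d(23, 59)*((3² - 4)*(0*6 + O(-1 + 4))) = (2*59)*((3² - 4)*(0*6 + (2 + 5*(-1 + 4)))) = 118*((9 - 4)*(0 + (2 + 5*3))) = 118*(5*(0 + (2 + 15))) = 118*(5*(0 + 17)) = 118*(5*17) = 118*85 = 10030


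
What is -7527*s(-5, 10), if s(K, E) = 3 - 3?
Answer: 0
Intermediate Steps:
s(K, E) = 0
-7527*s(-5, 10) = -7527*0 = 0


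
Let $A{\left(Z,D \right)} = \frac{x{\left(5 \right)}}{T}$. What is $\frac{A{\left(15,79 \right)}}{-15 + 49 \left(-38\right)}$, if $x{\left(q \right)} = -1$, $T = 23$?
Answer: $\frac{1}{43171} \approx 2.3164 \cdot 10^{-5}$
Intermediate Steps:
$A{\left(Z,D \right)} = - \frac{1}{23}$
$\frac{A{\left(15,79 \right)}}{-15 + 49 \left(-38\right)} = - \frac{1}{23 \left(-15 + 49 \left(-38\right)\right)} = - \frac{1}{23 \left(-15 - 1862\right)} = - \frac{1}{23 \left(-1877\right)} = \left(- \frac{1}{23}\right) \left(- \frac{1}{1877}\right) = \frac{1}{43171}$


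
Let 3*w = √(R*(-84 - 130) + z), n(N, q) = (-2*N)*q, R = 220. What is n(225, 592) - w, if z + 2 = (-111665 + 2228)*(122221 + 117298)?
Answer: -266400 - I*√26212287885/3 ≈ -2.664e+5 - 53967.0*I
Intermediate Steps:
n(N, q) = -2*N*q
z = -26212240805 (z = -2 + (-111665 + 2228)*(122221 + 117298) = -2 - 109437*239519 = -2 - 26212240803 = -26212240805)
w = I*√26212287885/3 (w = √(220*(-84 - 130) - 26212240805)/3 = √(220*(-214) - 26212240805)/3 = √(-47080 - 26212240805)/3 = √(-26212287885)/3 = (I*√26212287885)/3 = I*√26212287885/3 ≈ 53967.0*I)
n(225, 592) - w = -2*225*592 - I*√26212287885/3 = -266400 - I*√26212287885/3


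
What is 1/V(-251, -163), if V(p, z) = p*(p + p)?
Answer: 1/126002 ≈ 7.9364e-6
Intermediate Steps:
V(p, z) = 2*p² (V(p, z) = p*(2*p) = 2*p²)
1/V(-251, -163) = 1/(2*(-251)²) = 1/(2*63001) = 1/126002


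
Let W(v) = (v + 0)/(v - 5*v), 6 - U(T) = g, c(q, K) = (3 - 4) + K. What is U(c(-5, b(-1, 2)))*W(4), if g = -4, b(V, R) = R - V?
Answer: -5/2 ≈ -2.5000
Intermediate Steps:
c(q, K) = -1 + K
U(T) = 10 (U(T) = 6 - 1*(-4) = 6 + 4 = 10)
W(v) = -¼ (W(v) = v/((-4*v)) = v*(-1/(4*v)) = -¼)
U(c(-5, b(-1, 2)))*W(4) = 10*(-¼) = -5/2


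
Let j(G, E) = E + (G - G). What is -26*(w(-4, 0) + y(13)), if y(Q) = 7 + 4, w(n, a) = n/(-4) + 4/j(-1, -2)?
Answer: -260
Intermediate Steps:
j(G, E) = E (j(G, E) = E + 0 = E)
w(n, a) = -2 - n/4 (w(n, a) = n/(-4) + 4/(-2) = n*(-¼) + 4*(-½) = -n/4 - 2 = -2 - n/4)
y(Q) = 11
-26*(w(-4, 0) + y(13)) = -26*((-2 - ¼*(-4)) + 11) = -26*((-2 + 1) + 11) = -26*(-1 + 11) = -26*10 = -260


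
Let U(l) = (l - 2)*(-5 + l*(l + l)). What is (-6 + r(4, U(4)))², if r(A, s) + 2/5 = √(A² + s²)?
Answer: 74324/25 - 128*√733/5 ≈ 2279.9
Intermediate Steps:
U(l) = (-5 + 2*l²)*(-2 + l) (U(l) = (-2 + l)*(-5 + l*(2*l)) = (-2 + l)*(-5 + 2*l²) = (-5 + 2*l²)*(-2 + l))
r(A, s) = -⅖ + √(A² + s²)
(-6 + r(4, U(4)))² = (-6 + (-⅖ + √(4² + (10 - 5*4 - 4*4² + 2*4³)²)))² = (-6 + (-⅖ + √(16 + (10 - 20 - 4*16 + 2*64)²)))² = (-6 + (-⅖ + √(16 + (10 - 20 - 64 + 128)²)))² = (-6 + (-⅖ + √(16 + 54²)))² = (-6 + (-⅖ + √(16 + 2916)))² = (-6 + (-⅖ + √2932))² = (-6 + (-⅖ + 2*√733))² = (-32/5 + 2*√733)²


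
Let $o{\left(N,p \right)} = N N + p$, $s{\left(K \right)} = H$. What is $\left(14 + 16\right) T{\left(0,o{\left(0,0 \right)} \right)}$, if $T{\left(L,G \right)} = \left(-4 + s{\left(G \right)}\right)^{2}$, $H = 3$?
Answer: $30$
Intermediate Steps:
$s{\left(K \right)} = 3$
$o{\left(N,p \right)} = p + N^{2}$ ($o{\left(N,p \right)} = N^{2} + p = p + N^{2}$)
$T{\left(L,G \right)} = 1$ ($T{\left(L,G \right)} = \left(-4 + 3\right)^{2} = \left(-1\right)^{2} = 1$)
$\left(14 + 16\right) T{\left(0,o{\left(0,0 \right)} \right)} = \left(14 + 16\right) 1 = 30 \cdot 1 = 30$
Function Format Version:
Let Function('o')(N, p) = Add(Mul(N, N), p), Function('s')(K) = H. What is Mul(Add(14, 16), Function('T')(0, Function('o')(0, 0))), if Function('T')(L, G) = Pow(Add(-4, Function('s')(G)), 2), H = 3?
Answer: 30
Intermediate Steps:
Function('s')(K) = 3
Function('o')(N, p) = Add(p, Pow(N, 2)) (Function('o')(N, p) = Add(Pow(N, 2), p) = Add(p, Pow(N, 2)))
Function('T')(L, G) = 1 (Function('T')(L, G) = Pow(Add(-4, 3), 2) = Pow(-1, 2) = 1)
Mul(Add(14, 16), Function('T')(0, Function('o')(0, 0))) = Mul(Add(14, 16), 1) = Mul(30, 1) = 30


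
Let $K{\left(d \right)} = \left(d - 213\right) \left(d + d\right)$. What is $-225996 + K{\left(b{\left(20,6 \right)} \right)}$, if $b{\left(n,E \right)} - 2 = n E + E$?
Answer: $-247756$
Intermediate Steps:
$b{\left(n,E \right)} = 2 + E + E n$ ($b{\left(n,E \right)} = 2 + \left(n E + E\right) = 2 + \left(E n + E\right) = 2 + \left(E + E n\right) = 2 + E + E n$)
$K{\left(d \right)} = 2 d \left(-213 + d\right)$ ($K{\left(d \right)} = \left(-213 + d\right) 2 d = 2 d \left(-213 + d\right)$)
$-225996 + K{\left(b{\left(20,6 \right)} \right)} = -225996 + 2 \left(2 + 6 + 6 \cdot 20\right) \left(-213 + \left(2 + 6 + 6 \cdot 20\right)\right) = -225996 + 2 \left(2 + 6 + 120\right) \left(-213 + \left(2 + 6 + 120\right)\right) = -225996 + 2 \cdot 128 \left(-213 + 128\right) = -225996 + 2 \cdot 128 \left(-85\right) = -225996 - 21760 = -247756$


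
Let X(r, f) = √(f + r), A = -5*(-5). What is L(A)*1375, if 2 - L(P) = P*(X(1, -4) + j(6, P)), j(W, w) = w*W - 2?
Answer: -5084750 - 34375*I*√3 ≈ -5.0848e+6 - 59539.0*I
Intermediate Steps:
A = 25
j(W, w) = -2 + W*w (j(W, w) = W*w - 2 = -2 + W*w)
L(P) = 2 - P*(-2 + 6*P + I*√3) (L(P) = 2 - P*(√(-4 + 1) + (-2 + 6*P)) = 2 - P*(√(-3) + (-2 + 6*P)) = 2 - P*(I*√3 + (-2 + 6*P)) = 2 - P*(-2 + 6*P + I*√3))
L(A)*1375 = (2 - 2*25*(-1 + 3*25) - 1*I*25*√3)*1375 = (2 - 2*25*(-1 + 75) - 25*I*√3)*1375 = (2 - 2*25*74 - 25*I*√3)*1375 = (2 - 3700 - 25*I*√3)*1375 = (-3698 - 25*I*√3)*1375 = -5084750 - 34375*I*√3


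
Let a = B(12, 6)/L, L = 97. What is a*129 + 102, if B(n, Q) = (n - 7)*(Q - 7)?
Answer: 9249/97 ≈ 95.350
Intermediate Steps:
B(n, Q) = (-7 + Q)*(-7 + n) (B(n, Q) = (-7 + n)*(-7 + Q) = (-7 + Q)*(-7 + n))
a = -5/97 (a = (49 - 7*6 - 7*12 + 6*12)/97 = (49 - 42 - 84 + 72)*(1/97) = -5*1/97 = -5/97 ≈ -0.051546)
a*129 + 102 = -5/97*129 + 102 = -645/97 + 102 = 9249/97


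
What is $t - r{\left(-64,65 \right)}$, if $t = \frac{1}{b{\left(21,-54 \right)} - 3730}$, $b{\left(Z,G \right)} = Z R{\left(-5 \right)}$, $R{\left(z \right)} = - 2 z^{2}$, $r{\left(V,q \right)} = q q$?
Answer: $- \frac{20195501}{4780} \approx -4225.0$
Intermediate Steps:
$r{\left(V,q \right)} = q^{2}$
$b{\left(Z,G \right)} = - 50 Z$ ($b{\left(Z,G \right)} = Z \left(- 2 \left(-5\right)^{2}\right) = Z \left(\left(-2\right) 25\right) = Z \left(-50\right) = - 50 Z$)
$t = - \frac{1}{4780}$ ($t = \frac{1}{\left(-50\right) 21 - 3730} = \frac{1}{-1050 - 3730} = \frac{1}{-4780} = - \frac{1}{4780} \approx -0.00020921$)
$t - r{\left(-64,65 \right)} = - \frac{1}{4780} - 65^{2} = - \frac{1}{4780} - 4225 = - \frac{20195501}{4780}$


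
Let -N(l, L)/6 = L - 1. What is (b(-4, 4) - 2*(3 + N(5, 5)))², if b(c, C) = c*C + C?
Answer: 900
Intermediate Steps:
N(l, L) = 6 - 6*L (N(l, L) = -6*(L - 1) = -6*(-1 + L) = 6 - 6*L)
b(c, C) = C + C*c (b(c, C) = C*c + C = C + C*c)
(b(-4, 4) - 2*(3 + N(5, 5)))² = (4*(1 - 4) - 2*(3 + (6 - 6*5)))² = (4*(-3) - 2*(3 + (6 - 30)))² = (-12 - 2*(3 - 24))² = (-12 - 2*(-21))² = (-12 + 42)² = 30² = 900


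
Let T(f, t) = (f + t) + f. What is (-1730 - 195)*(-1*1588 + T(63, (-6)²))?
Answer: 2745050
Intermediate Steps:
T(f, t) = t + 2*f
(-1730 - 195)*(-1*1588 + T(63, (-6)²)) = (-1730 - 195)*(-1*1588 + ((-6)² + 2*63)) = -1925*(-1588 + (36 + 126)) = -1925*(-1588 + 162) = -1925*(-1426) = 2745050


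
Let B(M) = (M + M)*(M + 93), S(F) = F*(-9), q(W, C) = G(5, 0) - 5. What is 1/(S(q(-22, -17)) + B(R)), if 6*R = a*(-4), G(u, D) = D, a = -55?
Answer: 9/85985 ≈ 0.00010467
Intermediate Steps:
q(W, C) = -5 (q(W, C) = 0 - 5 = -5)
S(F) = -9*F
R = 110/3 (R = (-55*(-4))/6 = (1/6)*220 = 110/3 ≈ 36.667)
B(M) = 2*M*(93 + M) (B(M) = (2*M)*(93 + M) = 2*M*(93 + M))
1/(S(q(-22, -17)) + B(R)) = 1/(-9*(-5) + 2*(110/3)*(93 + 110/3)) = 1/(45 + 2*(110/3)*(389/3)) = 1/(45 + 85580/9) = 1/(85985/9) = 9/85985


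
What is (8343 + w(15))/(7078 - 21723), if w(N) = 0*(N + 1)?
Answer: -8343/14645 ≈ -0.56968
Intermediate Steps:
w(N) = 0 (w(N) = 0*(1 + N) = 0)
(8343 + w(15))/(7078 - 21723) = (8343 + 0)/(7078 - 21723) = 8343/(-14645) = 8343*(-1/14645) = -8343/14645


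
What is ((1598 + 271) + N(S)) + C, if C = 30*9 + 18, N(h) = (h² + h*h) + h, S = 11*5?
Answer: 8262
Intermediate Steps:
S = 55
N(h) = h + 2*h² (N(h) = (h² + h²) + h = 2*h² + h = h + 2*h²)
C = 288 (C = 270 + 18 = 288)
((1598 + 271) + N(S)) + C = ((1598 + 271) + 55*(1 + 2*55)) + 288 = (1869 + 55*(1 + 110)) + 288 = (1869 + 55*111) + 288 = (1869 + 6105) + 288 = 7974 + 288 = 8262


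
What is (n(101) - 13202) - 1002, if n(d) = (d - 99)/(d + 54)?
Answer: -2201618/155 ≈ -14204.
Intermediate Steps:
n(d) = (-99 + d)/(54 + d)
(n(101) - 13202) - 1002 = ((-99 + 101)/(54 + 101) - 13202) - 1002 = (2/155 - 13202) - 1002 = -2046308/155 - 1002 = -2201618/155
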